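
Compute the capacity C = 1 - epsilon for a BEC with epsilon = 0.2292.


C = 1 - epsilon = 1 - 0.2292 = 0.7708

0.7708 bits


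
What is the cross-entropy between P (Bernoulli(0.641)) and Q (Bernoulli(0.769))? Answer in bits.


H(P,Q) = -p*log2(q) - (1-p)*log2(1-q). -0.641*log2(0.769) = 0.242903; -0.359*log2(0.231) = 0.758939. H(P,Q) = 0.242903 + 0.758939 = 1.0018

1.0018 bits


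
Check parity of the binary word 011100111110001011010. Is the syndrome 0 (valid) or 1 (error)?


Syndrome = XOR of all bits = 0 XOR 1 XOR 1 XOR 1 XOR 0 XOR 0 XOR 1 XOR 1 XOR 1 XOR 1 XOR 1 XOR 0 XOR 0 XOR 0 XOR 1 XOR 0 XOR 1 XOR 1 XOR 0 XOR 1 XOR 0 = 0

0


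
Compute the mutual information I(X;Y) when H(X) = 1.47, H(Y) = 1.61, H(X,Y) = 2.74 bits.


I(X;Y) = H(X) + H(Y) - H(X,Y) = 1.47 + 1.61 - 2.74 = 0.34

0.34 bits


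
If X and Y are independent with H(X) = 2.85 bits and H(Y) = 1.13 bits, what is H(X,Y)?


For independent variables, H(X,Y) = H(X) + H(Y) = 2.85 + 1.13 = 3.98

3.98 bits


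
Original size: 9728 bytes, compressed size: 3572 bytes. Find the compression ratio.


Ratio = original / compressed = 9728 / 3572 = 2.7234

2.7234


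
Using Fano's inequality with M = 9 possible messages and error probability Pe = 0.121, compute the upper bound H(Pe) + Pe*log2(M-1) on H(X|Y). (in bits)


H(Pe) = -Pe*log2(Pe) - (1-Pe)*log2(1-Pe) = -0.121*log2(0.121) - 0.879*log2(0.879) = 0.368677 + 0.163551 = 0.5322. Pe*log2(M-1) = 0.121*log2(8) = 0.363000. Bound = H(Pe) + Pe*log2(M-1) = 0.368677 + 0.163551 + 0.363000 = 0.8952

0.8952 bits


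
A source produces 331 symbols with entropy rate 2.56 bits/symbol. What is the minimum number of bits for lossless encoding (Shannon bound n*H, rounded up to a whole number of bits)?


Minimum bits >= n * H = 331 * 2.56 = 847.36, rounded up to a whole number of bits = 848

848 bits


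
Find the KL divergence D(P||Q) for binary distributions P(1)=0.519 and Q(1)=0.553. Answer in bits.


KL = p*log2(p/q) + (1-p)*log2((1-p)/(1-q)) = 0.519*log2(0.519/0.553) + 0.481*log2(0.481/0.447) = 0.0034

0.0034 bits


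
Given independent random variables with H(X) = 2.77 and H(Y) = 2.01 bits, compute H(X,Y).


For independent variables, H(X,Y) = H(X) + H(Y) = 2.77 + 2.01 = 4.78

4.78 bits


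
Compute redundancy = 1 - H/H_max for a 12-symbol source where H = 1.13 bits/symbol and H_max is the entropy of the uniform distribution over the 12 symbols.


H_max = log2(K) = log2(12) = 3.585 bits/symbol. Redundancy = 1 - H/H_max = 1 - 1.13/3.585 = 1 - 0.3152 = 0.6848

0.6848


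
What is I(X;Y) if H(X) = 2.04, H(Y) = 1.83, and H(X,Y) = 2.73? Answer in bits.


I(X;Y) = H(X) + H(Y) - H(X,Y) = 2.04 + 1.83 - 2.73 = 1.14

1.14 bits


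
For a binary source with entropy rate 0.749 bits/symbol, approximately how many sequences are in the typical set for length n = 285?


log2|A_typical| = nH = 285 * 0.749 = 213.465, so |A_typical| ~ 2^213.465 = 1.817e+64

1.817e+64


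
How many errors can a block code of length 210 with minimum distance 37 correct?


Correction capability = floor((d-1)/2) = floor((37-1)/2) = 18

18 errors


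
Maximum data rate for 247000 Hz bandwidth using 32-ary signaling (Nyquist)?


Rate = 2 * B * log2(M) = 2 * 247000 * 5.0 = 2470000.0

2470000.0 bps


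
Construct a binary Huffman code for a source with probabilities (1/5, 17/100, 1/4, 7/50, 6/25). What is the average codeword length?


Huffman construction (repeatedly merge the two least-probable nodes; each merge adds 1 bit to every symbol beneath it): 7/50 + 17/100 = 31/100; 1/5 + 6/25 = 11/25; 1/4 + 31/100 = 14/25; 11/25 + 14/25 = 1. Resulting codeword lengths (in the order the probabilities were given): (2, 3, 2, 3, 2). L_avg = sum(p_i * l_i) = 1/5*2 + 17/100*3 + 1/4*2 + 7/50*3 + 6/25*2 = 231/100 = 2.31

2.31 bits


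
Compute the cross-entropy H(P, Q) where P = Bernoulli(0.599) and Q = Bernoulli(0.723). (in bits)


H(P,Q) = -p*log2(q) - (1-p)*log2(1-q). -0.599*log2(0.723) = 0.280292; -0.401*log2(0.277) = 0.742669. H(P,Q) = 0.280292 + 0.742669 = 1.023

1.023 bits


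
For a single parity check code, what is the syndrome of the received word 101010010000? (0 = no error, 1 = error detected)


Syndrome = XOR of all bits = 1 XOR 0 XOR 1 XOR 0 XOR 1 XOR 0 XOR 0 XOR 1 XOR 0 XOR 0 XOR 0 XOR 0 = 0

0


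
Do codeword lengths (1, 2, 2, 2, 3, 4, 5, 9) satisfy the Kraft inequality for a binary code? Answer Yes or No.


Kraft sum = sum(2^(-l_i)) = 1.4707, need <= 1. Result: violated (a binary prefix-free code with these lengths cannot exist)

No


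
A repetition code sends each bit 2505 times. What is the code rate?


Rate = k/n = 1/2505

1/2505


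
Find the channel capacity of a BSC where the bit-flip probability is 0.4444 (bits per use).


H(p) = -p*log2(p) - (1-p)*log2(1-p) = -0.4444*log2(0.4444) - 0.5556*log2(0.5556) = 0.519979 + 0.471083 = 0.9911. C = 1 - H(p) = 1 - 0.9911 = 0.0089

0.0089 bits


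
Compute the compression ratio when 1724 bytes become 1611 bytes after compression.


Ratio = original / compressed = 1724 / 1611 = 1.0701

1.0701


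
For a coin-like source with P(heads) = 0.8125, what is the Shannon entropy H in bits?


H = -p*log2(p) - (1-p)*log2(1-p). -0.8125*log2(0.8125) = 0.243393; -0.1875*log2(0.1875) = 0.452820. H = 0.243393 + 0.452820 = 0.6962

0.6962 bits


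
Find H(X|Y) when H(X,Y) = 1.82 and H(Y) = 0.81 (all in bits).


H(X|Y) = H(X,Y) - H(Y) = 1.82 - 0.81 = 1.01

1.01 bits


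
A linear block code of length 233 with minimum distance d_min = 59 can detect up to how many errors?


Detection capability = d_min - 1 = 59 - 1 = 58

58 errors


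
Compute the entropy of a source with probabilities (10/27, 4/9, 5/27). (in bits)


H = -sum(p_i * log2(p_i)). Terms: -(10/27)*log2(10/27) = 0.530726; -(4/9)*log2(4/9) = 0.519967; -(5/27)*log2(5/27) = 0.450548. H = 0.530726 + 0.519967 + 0.450548 = 1.5012

1.5012 bits


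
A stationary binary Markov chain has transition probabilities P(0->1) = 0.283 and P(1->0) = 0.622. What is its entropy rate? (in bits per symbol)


Stationary distribution: pi_0 = p10/(p01+p10) = 0.6873, pi_1 = 0.3127. Entropy rate H' = pi_0*H(p01) + pi_1*H(p10) = 0.6873*0.8595 + 0.3127*0.9566 = 0.8899

0.8899 bits/symbol


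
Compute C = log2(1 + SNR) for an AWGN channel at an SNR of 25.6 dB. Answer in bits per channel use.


SNR_linear = 10^(25.6/10) = 363.0781; C = log2(1 + SNR_linear) = log2(1 + 363.0781) = 8.5081

8.5081 bits/channel use


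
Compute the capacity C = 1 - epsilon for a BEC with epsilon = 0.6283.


C = 1 - epsilon = 1 - 0.6283 = 0.3717

0.3717 bits


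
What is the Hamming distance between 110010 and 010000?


Count differing positions: ^ . . . ^ . = 2 differences

2


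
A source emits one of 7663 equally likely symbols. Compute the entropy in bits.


H = log2(n) = log2(7663) = 12.9037

12.9037 bits


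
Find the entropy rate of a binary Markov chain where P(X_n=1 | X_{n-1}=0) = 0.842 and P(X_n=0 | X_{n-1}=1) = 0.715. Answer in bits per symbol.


Stationary distribution: pi_0 = p10/(p01+p10) = 0.4592, pi_1 = 0.5408. Entropy rate H' = pi_0*H(p01) + pi_1*H(p10) = 0.4592*0.6295 + 0.5408*0.8622 = 0.7553

0.7553 bits/symbol


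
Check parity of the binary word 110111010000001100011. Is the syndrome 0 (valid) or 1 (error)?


Syndrome = XOR of all bits = 1 XOR 1 XOR 0 XOR 1 XOR 1 XOR 1 XOR 0 XOR 1 XOR 0 XOR 0 XOR 0 XOR 0 XOR 0 XOR 0 XOR 1 XOR 1 XOR 0 XOR 0 XOR 0 XOR 1 XOR 1 = 0

0


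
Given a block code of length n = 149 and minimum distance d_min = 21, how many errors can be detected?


Detection capability = d_min - 1 = 21 - 1 = 20

20 errors


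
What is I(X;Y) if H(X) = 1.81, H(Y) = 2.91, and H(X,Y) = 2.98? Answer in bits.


I(X;Y) = H(X) + H(Y) - H(X,Y) = 1.81 + 2.91 - 2.98 = 1.74

1.74 bits


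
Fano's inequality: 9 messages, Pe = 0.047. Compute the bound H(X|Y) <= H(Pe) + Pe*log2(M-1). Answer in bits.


H(Pe) = -Pe*log2(Pe) - (1-Pe)*log2(1-Pe) = -0.047*log2(0.047) - 0.953*log2(0.953) = 0.207326 + 0.066188 = 0.2735. Pe*log2(M-1) = 0.047*log2(8) = 0.141000. Bound = H(Pe) + Pe*log2(M-1) = 0.207326 + 0.066188 + 0.141000 = 0.4145

0.4145 bits


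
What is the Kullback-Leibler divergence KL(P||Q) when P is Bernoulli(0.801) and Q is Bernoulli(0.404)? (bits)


KL = p*log2(p/q) + (1-p)*log2((1-p)/(1-q)) = 0.801*log2(0.801/0.404) + 0.199*log2(0.199/0.596) = 0.476

0.476 bits


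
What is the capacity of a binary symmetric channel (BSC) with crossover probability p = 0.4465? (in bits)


H(p) = -p*log2(p) - (1-p)*log2(1-p) = -0.4465*log2(0.4465) - 0.5535*log2(0.5535) = 0.519399 + 0.472326 = 0.9917. C = 1 - H(p) = 1 - 0.9917 = 0.0083

0.0083 bits


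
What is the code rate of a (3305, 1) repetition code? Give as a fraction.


Rate = k/n = 1/3305

1/3305


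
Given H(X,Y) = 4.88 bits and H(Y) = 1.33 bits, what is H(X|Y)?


H(X|Y) = H(X,Y) - H(Y) = 4.88 - 1.33 = 3.55

3.55 bits


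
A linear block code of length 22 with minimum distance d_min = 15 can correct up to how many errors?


Correction capability = floor((d-1)/2) = floor((15-1)/2) = 7

7 errors


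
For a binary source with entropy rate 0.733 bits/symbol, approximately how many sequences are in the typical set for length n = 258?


log2|A_typical| = nH = 258 * 0.733 = 189.114, so |A_typical| ~ 2^189.114 = 8.492e+56

8.492e+56


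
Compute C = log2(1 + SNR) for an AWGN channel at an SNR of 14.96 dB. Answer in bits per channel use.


SNR_linear = 10^(14.96/10) = 31.3329; C = log2(1 + SNR_linear) = log2(1 + 31.3329) = 5.0149

5.0149 bits/channel use


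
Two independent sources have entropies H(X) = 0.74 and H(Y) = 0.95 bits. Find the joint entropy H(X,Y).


For independent variables, H(X,Y) = H(X) + H(Y) = 0.74 + 0.95 = 1.69

1.69 bits


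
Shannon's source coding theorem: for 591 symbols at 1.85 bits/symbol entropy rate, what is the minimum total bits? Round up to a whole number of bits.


Minimum bits >= n * H = 591 * 1.85 = 1093.35, rounded up to a whole number of bits = 1094

1094 bits


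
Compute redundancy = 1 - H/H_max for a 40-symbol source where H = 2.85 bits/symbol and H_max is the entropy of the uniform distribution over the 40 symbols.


H_max = log2(K) = log2(40) = 5.3219 bits/symbol. Redundancy = 1 - H/H_max = 1 - 2.85/5.3219 = 1 - 0.5355 = 0.4645

0.4645


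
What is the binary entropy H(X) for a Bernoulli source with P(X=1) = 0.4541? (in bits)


H = -p*log2(p) - (1-p)*log2(1-p). -0.4541*log2(0.4541) = 0.517183; -0.5459*log2(0.5459) = 0.476730. H = 0.517183 + 0.476730 = 0.9939

0.9939 bits


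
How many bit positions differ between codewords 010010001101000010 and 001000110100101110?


Count differing positions: . ^ ^ . ^ . ^ ^ ^ . . ^ ^ . ^ ^ . . = 10 differences

10


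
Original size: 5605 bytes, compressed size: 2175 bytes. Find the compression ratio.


Ratio = original / compressed = 5605 / 2175 = 2.577

2.577


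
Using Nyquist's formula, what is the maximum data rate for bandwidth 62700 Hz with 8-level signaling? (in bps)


Rate = 2 * B * log2(M) = 2 * 62700 * 3.0 = 376200.0

376200.0 bps


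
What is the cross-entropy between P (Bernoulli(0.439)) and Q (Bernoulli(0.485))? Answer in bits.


H(P,Q) = -p*log2(q) - (1-p)*log2(1-q). -0.439*log2(0.485) = 0.458291; -0.561*log2(0.515) = 0.537077. H(P,Q) = 0.458291 + 0.537077 = 0.9954

0.9954 bits


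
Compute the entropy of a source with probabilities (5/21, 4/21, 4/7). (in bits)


H = -sum(p_i * log2(p_i)). Terms: -(5/21)*log2(5/21) = 0.492950; -(4/21)*log2(4/21) = 0.455680; -(4/7)*log2(4/7) = 0.461346. H = 0.492950 + 0.455680 + 0.461346 = 1.41

1.41 bits


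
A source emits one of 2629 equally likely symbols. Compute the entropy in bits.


H = log2(n) = log2(2629) = 11.3603

11.3603 bits


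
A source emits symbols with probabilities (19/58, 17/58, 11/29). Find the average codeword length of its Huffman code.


Huffman construction (repeatedly merge the two least-probable nodes; each merge adds 1 bit to every symbol beneath it): 17/58 + 19/58 = 18/29; 11/29 + 18/29 = 1. Resulting codeword lengths (in the order the probabilities were given): (2, 2, 1). L_avg = sum(p_i * l_i) = 19/58*2 + 17/58*2 + 11/29*1 = 47/29 = 1.6207

1.6207 bits


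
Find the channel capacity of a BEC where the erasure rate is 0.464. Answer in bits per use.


C = 1 - epsilon = 1 - 0.464 = 0.536

0.536 bits


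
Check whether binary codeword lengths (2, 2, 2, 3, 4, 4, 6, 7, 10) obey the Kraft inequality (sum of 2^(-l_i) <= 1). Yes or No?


Kraft sum = sum(2^(-l_i)) = 1.0244, need <= 1. Result: violated (a binary prefix-free code with these lengths cannot exist)

No


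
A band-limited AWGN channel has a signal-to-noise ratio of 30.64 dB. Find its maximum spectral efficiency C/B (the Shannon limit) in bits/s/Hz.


SNR_linear = 10^(30.64/10) = 1158.7774; C/B = log2(1 + SNR_linear) = log2(1 + 1158.7774) = 10.1796

10.1796 bits/s/Hz


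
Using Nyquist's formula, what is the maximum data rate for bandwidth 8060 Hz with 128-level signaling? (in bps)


Rate = 2 * B * log2(M) = 2 * 8060 * 7.0 = 112840.0

112840.0 bps


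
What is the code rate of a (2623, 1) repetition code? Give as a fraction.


Rate = k/n = 1/2623

1/2623


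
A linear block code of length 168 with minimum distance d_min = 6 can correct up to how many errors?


Correction capability = floor((d-1)/2) = floor((6-1)/2) = 2

2 errors


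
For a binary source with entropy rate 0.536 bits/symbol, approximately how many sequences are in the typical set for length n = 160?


log2|A_typical| = nH = 160 * 0.536 = 85.76, so |A_typical| ~ 2^85.76 = 6.551e+25

6.551e+25


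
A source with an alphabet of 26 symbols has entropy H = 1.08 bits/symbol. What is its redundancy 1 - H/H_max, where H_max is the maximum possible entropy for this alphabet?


H_max = log2(K) = log2(26) = 4.7004 bits/symbol. Redundancy = 1 - H/H_max = 1 - 1.08/4.7004 = 1 - 0.2298 = 0.7702

0.7702


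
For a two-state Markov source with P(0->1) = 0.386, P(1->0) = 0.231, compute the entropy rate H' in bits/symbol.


Stationary distribution: pi_0 = p10/(p01+p10) = 0.3744, pi_1 = 0.6256. Entropy rate H' = pi_0*H(p01) + pi_1*H(p10) = 0.3744*0.9622 + 0.6256*0.7798 = 0.848

0.848 bits/symbol


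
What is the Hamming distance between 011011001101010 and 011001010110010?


Count differing positions: . . . . ^ . . ^ ^ . ^ ^ . . . = 5 differences

5


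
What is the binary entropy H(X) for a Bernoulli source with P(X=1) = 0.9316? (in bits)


H = -p*log2(p) - (1-p)*log2(1-p). -0.9316*log2(0.9316) = 0.095226; -0.0684*log2(0.0684) = 0.264698. H = 0.095226 + 0.264698 = 0.3599

0.3599 bits


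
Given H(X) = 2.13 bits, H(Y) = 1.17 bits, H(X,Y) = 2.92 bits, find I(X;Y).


I(X;Y) = H(X) + H(Y) - H(X,Y) = 2.13 + 1.17 - 2.92 = 0.38

0.38 bits


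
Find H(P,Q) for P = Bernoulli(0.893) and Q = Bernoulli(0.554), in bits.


H(P,Q) = -p*log2(q) - (1-p)*log2(1-q). -0.893*log2(0.554) = 0.760874; -0.107*log2(0.446) = 0.124643. H(P,Q) = 0.760874 + 0.124643 = 0.8855

0.8855 bits


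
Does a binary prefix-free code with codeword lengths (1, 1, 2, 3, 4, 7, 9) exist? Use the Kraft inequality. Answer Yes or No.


Kraft sum = sum(2^(-l_i)) = 1.4473, need <= 1. Result: violated (a binary prefix-free code with these lengths cannot exist)

No


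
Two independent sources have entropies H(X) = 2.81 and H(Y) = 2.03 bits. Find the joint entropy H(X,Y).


For independent variables, H(X,Y) = H(X) + H(Y) = 2.81 + 2.03 = 4.84

4.84 bits


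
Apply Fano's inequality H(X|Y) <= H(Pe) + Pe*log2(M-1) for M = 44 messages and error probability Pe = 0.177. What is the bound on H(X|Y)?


H(Pe) = -Pe*log2(Pe) - (1-Pe)*log2(1-Pe) = -0.177*log2(0.177) - 0.823*log2(0.823) = 0.442178 + 0.231292 = 0.6735. Pe*log2(M-1) = 0.177*log2(43) = 0.960449. Bound = H(Pe) + Pe*log2(M-1) = 0.442178 + 0.231292 + 0.960449 = 1.6339

1.6339 bits


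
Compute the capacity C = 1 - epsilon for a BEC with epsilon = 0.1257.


C = 1 - epsilon = 1 - 0.1257 = 0.8743

0.8743 bits


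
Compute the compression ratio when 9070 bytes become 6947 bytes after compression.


Ratio = original / compressed = 9070 / 6947 = 1.3056

1.3056


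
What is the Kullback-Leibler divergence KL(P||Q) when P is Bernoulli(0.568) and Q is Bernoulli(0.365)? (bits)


KL = p*log2(p/q) + (1-p)*log2((1-p)/(1-q)) = 0.568*log2(0.568/0.365) + 0.432*log2(0.432/0.635) = 0.1223

0.1223 bits


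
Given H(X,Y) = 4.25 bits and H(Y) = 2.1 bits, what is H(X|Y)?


H(X|Y) = H(X,Y) - H(Y) = 4.25 - 2.1 = 2.15

2.15 bits


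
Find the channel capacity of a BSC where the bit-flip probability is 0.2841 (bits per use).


H(p) = -p*log2(p) - (1-p)*log2(1-p) = -0.2841*log2(0.2841) - 0.7159*log2(0.7159) = 0.515792 + 0.345186 = 0.861. C = 1 - H(p) = 1 - 0.861 = 0.139

0.139 bits


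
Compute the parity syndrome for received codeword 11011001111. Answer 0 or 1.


Syndrome = XOR of all bits = 1 XOR 1 XOR 0 XOR 1 XOR 1 XOR 0 XOR 0 XOR 1 XOR 1 XOR 1 XOR 1 = 0

0


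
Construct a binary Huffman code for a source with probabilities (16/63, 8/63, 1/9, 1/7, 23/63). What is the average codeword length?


Huffman construction (repeatedly merge the two least-probable nodes; each merge adds 1 bit to every symbol beneath it): 1/9 + 8/63 = 5/21; 1/7 + 5/21 = 8/21; 16/63 + 23/63 = 13/21; 8/21 + 13/21 = 1. Resulting codeword lengths (in the order the probabilities were given): (2, 3, 3, 2, 2). L_avg = sum(p_i * l_i) = 16/63*2 + 8/63*3 + 1/9*3 + 1/7*2 + 23/63*2 = 47/21 = 2.2381

2.2381 bits


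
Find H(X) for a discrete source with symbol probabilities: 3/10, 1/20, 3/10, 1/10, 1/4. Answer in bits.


H = -sum(p_i * log2(p_i)). Terms: -(3/10)*log2(3/10) = 0.521090; -(1/20)*log2(1/20) = 0.216096; -(3/10)*log2(3/10) = 0.521090; -(1/10)*log2(1/10) = 0.332193; -(1/4)*log2(1/4) = 0.500000. H = 0.521090 + 0.216096 + 0.521090 + 0.332193 + 0.500000 = 2.0905

2.0905 bits


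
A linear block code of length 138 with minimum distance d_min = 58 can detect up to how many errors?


Detection capability = d_min - 1 = 58 - 1 = 57

57 errors


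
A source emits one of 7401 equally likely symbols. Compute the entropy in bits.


H = log2(n) = log2(7401) = 12.8535

12.8535 bits


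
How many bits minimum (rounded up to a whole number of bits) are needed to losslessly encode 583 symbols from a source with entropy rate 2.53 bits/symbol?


Minimum bits >= n * H = 583 * 2.53 = 1474.99, rounded up to a whole number of bits = 1475

1475 bits


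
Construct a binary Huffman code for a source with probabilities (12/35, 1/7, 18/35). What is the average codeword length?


Huffman construction (repeatedly merge the two least-probable nodes; each merge adds 1 bit to every symbol beneath it): 1/7 + 12/35 = 17/35; 17/35 + 18/35 = 1. Resulting codeword lengths (in the order the probabilities were given): (2, 2, 1). L_avg = sum(p_i * l_i) = 12/35*2 + 1/7*2 + 18/35*1 = 52/35 = 1.4857

1.4857 bits


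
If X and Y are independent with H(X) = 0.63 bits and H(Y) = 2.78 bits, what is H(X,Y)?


For independent variables, H(X,Y) = H(X) + H(Y) = 0.63 + 2.78 = 3.41

3.41 bits


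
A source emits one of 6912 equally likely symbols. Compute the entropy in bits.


H = log2(n) = log2(6912) = 12.7549

12.7549 bits


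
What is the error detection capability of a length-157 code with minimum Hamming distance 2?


Detection capability = d_min - 1 = 2 - 1 = 1

1 errors


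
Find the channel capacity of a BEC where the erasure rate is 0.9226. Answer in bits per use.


C = 1 - epsilon = 1 - 0.9226 = 0.0774

0.0774 bits


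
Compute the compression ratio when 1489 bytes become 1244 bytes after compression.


Ratio = original / compressed = 1489 / 1244 = 1.1969

1.1969


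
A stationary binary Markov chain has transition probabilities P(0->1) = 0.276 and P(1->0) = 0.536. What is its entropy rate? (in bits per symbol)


Stationary distribution: pi_0 = p10/(p01+p10) = 0.6601, pi_1 = 0.3399. Entropy rate H' = pi_0*H(p01) + pi_1*H(p10) = 0.6601*0.8499 + 0.3399*0.9963 = 0.8997

0.8997 bits/symbol


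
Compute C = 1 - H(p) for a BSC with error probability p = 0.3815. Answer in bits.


H(p) = -p*log2(p) - (1-p)*log2(1-p) = -0.3815*log2(0.3815) - 0.6185*log2(0.6185) = 0.530378 + 0.428716 = 0.9591. C = 1 - H(p) = 1 - 0.9591 = 0.0409

0.0409 bits


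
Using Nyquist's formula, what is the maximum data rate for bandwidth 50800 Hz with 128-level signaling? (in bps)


Rate = 2 * B * log2(M) = 2 * 50800 * 7.0 = 711200.0

711200.0 bps


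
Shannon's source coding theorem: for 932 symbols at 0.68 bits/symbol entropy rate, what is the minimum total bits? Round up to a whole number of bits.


Minimum bits >= n * H = 932 * 0.68 = 633.76, rounded up to a whole number of bits = 634

634 bits


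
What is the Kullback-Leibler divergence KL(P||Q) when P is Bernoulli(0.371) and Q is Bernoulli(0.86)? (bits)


KL = p*log2(p/q) + (1-p)*log2((1-p)/(1-q)) = 0.371*log2(0.371/0.86) + 0.629*log2(0.629/0.14) = 0.9134

0.9134 bits


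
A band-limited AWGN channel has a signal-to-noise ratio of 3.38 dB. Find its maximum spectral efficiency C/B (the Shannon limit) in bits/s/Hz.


SNR_linear = 10^(3.38/10) = 2.1777; C/B = log2(1 + SNR_linear) = log2(1 + 2.1777) = 1.668

1.668 bits/s/Hz


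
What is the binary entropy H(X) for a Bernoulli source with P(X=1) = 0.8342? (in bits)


H = -p*log2(p) - (1-p)*log2(1-p). -0.8342*log2(0.8342) = 0.218172; -0.1658*log2(0.1658) = 0.429834. H = 0.218172 + 0.429834 = 0.648

0.648 bits


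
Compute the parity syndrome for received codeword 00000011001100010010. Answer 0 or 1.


Syndrome = XOR of all bits = 0 XOR 0 XOR 0 XOR 0 XOR 0 XOR 0 XOR 1 XOR 1 XOR 0 XOR 0 XOR 1 XOR 1 XOR 0 XOR 0 XOR 0 XOR 1 XOR 0 XOR 0 XOR 1 XOR 0 = 0

0


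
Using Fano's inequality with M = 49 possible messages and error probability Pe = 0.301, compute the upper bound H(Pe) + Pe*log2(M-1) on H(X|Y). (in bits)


H(Pe) = -Pe*log2(Pe) - (1-Pe)*log2(1-Pe) = -0.301*log2(0.301) - 0.699*log2(0.699) = 0.521382 + 0.361128 = 0.8825. Pe*log2(M-1) = 0.301*log2(48) = 1.681074. Bound = H(Pe) + Pe*log2(M-1) = 0.521382 + 0.361128 + 1.681074 = 2.5636

2.5636 bits


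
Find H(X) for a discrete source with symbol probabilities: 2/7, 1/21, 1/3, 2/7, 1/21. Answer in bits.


H = -sum(p_i * log2(p_i)). Terms: -(2/7)*log2(2/7) = 0.516387; -(1/21)*log2(1/21) = 0.209158; -(1/3)*log2(1/3) = 0.528321; -(2/7)*log2(2/7) = 0.516387; -(1/21)*log2(1/21) = 0.209158. H = 0.516387 + 0.209158 + 0.528321 + 0.516387 + 0.209158 = 1.9794

1.9794 bits


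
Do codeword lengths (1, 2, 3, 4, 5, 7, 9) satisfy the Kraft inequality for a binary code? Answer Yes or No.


Kraft sum = sum(2^(-l_i)) = 0.9785, need <= 1. Result: satisfied (a binary prefix-free code with these lengths exists)

Yes


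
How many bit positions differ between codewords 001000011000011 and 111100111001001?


Count differing positions: ^ ^ . ^ . . ^ . . . . ^ . ^ . = 6 differences

6


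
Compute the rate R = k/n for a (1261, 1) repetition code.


Rate = k/n = 1/1261

1/1261


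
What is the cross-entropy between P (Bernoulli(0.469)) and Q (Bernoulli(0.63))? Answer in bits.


H(P,Q) = -p*log2(q) - (1-p)*log2(1-q). -0.469*log2(0.63) = 0.312624; -0.531*log2(0.37) = 0.761668. H(P,Q) = 0.312624 + 0.761668 = 1.0743

1.0743 bits


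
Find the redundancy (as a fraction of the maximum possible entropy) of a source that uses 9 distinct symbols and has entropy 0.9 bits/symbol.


H_max = log2(K) = log2(9) = 3.1699 bits/symbol. Redundancy = 1 - H/H_max = 1 - 0.9/3.1699 = 1 - 0.2839 = 0.7161

0.7161


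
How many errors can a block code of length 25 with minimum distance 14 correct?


Correction capability = floor((d-1)/2) = floor((14-1)/2) = 6

6 errors


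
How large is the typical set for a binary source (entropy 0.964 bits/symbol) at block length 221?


log2|A_typical| = nH = 221 * 0.964 = 213.044, so |A_typical| ~ 2^213.044 = 1.357e+64

1.357e+64


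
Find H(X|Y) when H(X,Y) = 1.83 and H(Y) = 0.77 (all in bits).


H(X|Y) = H(X,Y) - H(Y) = 1.83 - 0.77 = 1.06

1.06 bits


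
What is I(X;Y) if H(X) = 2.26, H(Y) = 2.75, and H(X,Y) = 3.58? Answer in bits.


I(X;Y) = H(X) + H(Y) - H(X,Y) = 2.26 + 2.75 - 3.58 = 1.43

1.43 bits


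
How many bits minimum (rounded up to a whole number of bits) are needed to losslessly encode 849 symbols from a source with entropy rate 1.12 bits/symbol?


Minimum bits >= n * H = 849 * 1.12 = 950.88, rounded up to a whole number of bits = 951

951 bits


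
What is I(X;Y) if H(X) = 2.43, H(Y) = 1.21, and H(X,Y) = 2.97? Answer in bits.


I(X;Y) = H(X) + H(Y) - H(X,Y) = 2.43 + 1.21 - 2.97 = 0.67

0.67 bits


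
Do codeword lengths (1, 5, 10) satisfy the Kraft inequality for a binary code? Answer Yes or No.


Kraft sum = sum(2^(-l_i)) = 0.5322, need <= 1. Result: satisfied (a binary prefix-free code with these lengths exists)

Yes


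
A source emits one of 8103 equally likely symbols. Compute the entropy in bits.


H = log2(n) = log2(8103) = 12.9842

12.9842 bits


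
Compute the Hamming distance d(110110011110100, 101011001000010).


Count differing positions: . ^ ^ ^ . ^ . ^ . ^ ^ . ^ ^ . = 9 differences

9


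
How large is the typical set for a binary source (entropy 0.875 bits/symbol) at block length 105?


log2|A_typical| = nH = 105 * 0.875 = 91.875, so |A_typical| ~ 2^91.875 = 4.541e+27

4.541e+27


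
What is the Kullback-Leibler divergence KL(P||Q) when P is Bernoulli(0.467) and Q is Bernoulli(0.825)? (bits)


KL = p*log2(p/q) + (1-p)*log2((1-p)/(1-q)) = 0.467*log2(0.467/0.825) + 0.533*log2(0.533/0.175) = 0.473

0.473 bits


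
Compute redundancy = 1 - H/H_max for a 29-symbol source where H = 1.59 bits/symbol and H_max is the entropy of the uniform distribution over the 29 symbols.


H_max = log2(K) = log2(29) = 4.858 bits/symbol. Redundancy = 1 - H/H_max = 1 - 1.59/4.858 = 1 - 0.3273 = 0.6727

0.6727


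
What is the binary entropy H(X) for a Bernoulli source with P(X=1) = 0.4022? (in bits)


H = -p*log2(p) - (1-p)*log2(1-p). -0.4022*log2(0.4022) = 0.528497; -0.5978*log2(0.5978) = 0.443726. H = 0.528497 + 0.443726 = 0.9722

0.9722 bits


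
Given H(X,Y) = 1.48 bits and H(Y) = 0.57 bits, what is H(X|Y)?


H(X|Y) = H(X,Y) - H(Y) = 1.48 - 0.57 = 0.91

0.91 bits


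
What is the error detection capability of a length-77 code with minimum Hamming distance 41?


Detection capability = d_min - 1 = 41 - 1 = 40

40 errors


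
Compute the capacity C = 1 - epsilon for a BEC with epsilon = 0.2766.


C = 1 - epsilon = 1 - 0.2766 = 0.7234

0.7234 bits


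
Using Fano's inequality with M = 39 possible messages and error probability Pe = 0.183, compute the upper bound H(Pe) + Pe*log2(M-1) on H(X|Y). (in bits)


H(Pe) = -Pe*log2(Pe) - (1-Pe)*log2(1-Pe) = -0.183*log2(0.183) - 0.817*log2(0.817) = 0.448365 + 0.238231 = 0.6866. Pe*log2(M-1) = 0.183*log2(38) = 0.960371. Bound = H(Pe) + Pe*log2(M-1) = 0.448365 + 0.238231 + 0.960371 = 1.647

1.647 bits


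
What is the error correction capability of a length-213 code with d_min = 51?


Correction capability = floor((d-1)/2) = floor((51-1)/2) = 25

25 errors


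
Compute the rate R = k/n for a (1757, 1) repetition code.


Rate = k/n = 1/1757

1/1757


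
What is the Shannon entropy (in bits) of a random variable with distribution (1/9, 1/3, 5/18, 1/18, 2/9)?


H = -sum(p_i * log2(p_i)). Terms: -(1/9)*log2(1/9) = 0.352214; -(1/3)*log2(1/3) = 0.528321; -(5/18)*log2(5/18) = 0.513332; -(1/18)*log2(1/18) = 0.231663; -(2/9)*log2(2/9) = 0.482206. H = 0.352214 + 0.528321 + 0.513332 + 0.231663 + 0.482206 = 2.1077

2.1077 bits


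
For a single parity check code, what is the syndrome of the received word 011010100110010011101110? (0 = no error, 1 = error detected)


Syndrome = XOR of all bits = 0 XOR 1 XOR 1 XOR 0 XOR 1 XOR 0 XOR 1 XOR 0 XOR 0 XOR 1 XOR 1 XOR 0 XOR 0 XOR 1 XOR 0 XOR 0 XOR 1 XOR 1 XOR 1 XOR 0 XOR 1 XOR 1 XOR 1 XOR 0 = 1

1


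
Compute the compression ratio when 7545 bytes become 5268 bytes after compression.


Ratio = original / compressed = 7545 / 5268 = 1.4322

1.4322


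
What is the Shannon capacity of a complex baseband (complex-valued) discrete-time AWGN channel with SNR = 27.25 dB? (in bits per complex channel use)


SNR_linear = 10^(27.25/10) = 530.8844; C = log2(1 + SNR_linear) = log2(1 + 530.8844) = 9.055

9.055 bits/channel use


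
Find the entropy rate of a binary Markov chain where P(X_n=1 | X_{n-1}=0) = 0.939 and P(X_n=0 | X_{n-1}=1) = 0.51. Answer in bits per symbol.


Stationary distribution: pi_0 = p10/(p01+p10) = 0.352, pi_1 = 0.648. Entropy rate H' = pi_0*H(p01) + pi_1*H(p10) = 0.352*0.3314 + 0.648*0.9997 = 0.7645

0.7645 bits/symbol


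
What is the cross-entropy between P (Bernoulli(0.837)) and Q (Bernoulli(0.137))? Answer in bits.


H(P,Q) = -p*log2(q) - (1-p)*log2(1-q). -0.837*log2(0.137) = 2.400309; -0.163*log2(0.863) = 0.034649. H(P,Q) = 2.400309 + 0.034649 = 2.435

2.435 bits


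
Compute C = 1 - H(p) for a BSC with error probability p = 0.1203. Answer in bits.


H(p) = -p*log2(p) - (1-p)*log2(1-p) = -0.1203*log2(0.1203) - 0.8797*log2(0.8797) = 0.367552 + 0.162671 = 0.5302. C = 1 - H(p) = 1 - 0.5302 = 0.4698

0.4698 bits


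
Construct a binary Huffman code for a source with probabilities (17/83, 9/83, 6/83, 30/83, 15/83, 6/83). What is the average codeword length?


Huffman construction (repeatedly merge the two least-probable nodes; each merge adds 1 bit to every symbol beneath it): 6/83 + 6/83 = 12/83; 9/83 + 12/83 = 21/83; 15/83 + 17/83 = 32/83; 21/83 + 30/83 = 51/83; 32/83 + 51/83 = 1. Resulting codeword lengths (in the order the probabilities were given): (2, 3, 4, 2, 2, 4). L_avg = sum(p_i * l_i) = 17/83*2 + 9/83*3 + 6/83*4 + 30/83*2 + 15/83*2 + 6/83*4 = 199/83 = 2.3976

2.3976 bits


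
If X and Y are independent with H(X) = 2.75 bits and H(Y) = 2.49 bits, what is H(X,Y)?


For independent variables, H(X,Y) = H(X) + H(Y) = 2.75 + 2.49 = 5.24

5.24 bits


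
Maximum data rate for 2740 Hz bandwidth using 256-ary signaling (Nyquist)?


Rate = 2 * B * log2(M) = 2 * 2740 * 8.0 = 43840.0

43840.0 bps


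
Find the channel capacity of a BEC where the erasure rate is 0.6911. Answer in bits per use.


C = 1 - epsilon = 1 - 0.6911 = 0.3089

0.3089 bits


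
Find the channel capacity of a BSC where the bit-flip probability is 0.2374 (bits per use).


H(p) = -p*log2(p) - (1-p)*log2(1-p) = -0.2374*log2(0.2374) - 0.7626*log2(0.7626) = 0.492512 + 0.298178 = 0.7907. C = 1 - H(p) = 1 - 0.7907 = 0.2093

0.2093 bits


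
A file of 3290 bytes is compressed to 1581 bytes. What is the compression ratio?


Ratio = original / compressed = 3290 / 1581 = 2.081

2.081


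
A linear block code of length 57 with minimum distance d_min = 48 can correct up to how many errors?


Correction capability = floor((d-1)/2) = floor((48-1)/2) = 23

23 errors


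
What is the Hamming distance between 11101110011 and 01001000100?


Count differing positions: ^ . ^ . . ^ ^ . ^ ^ ^ = 7 differences

7


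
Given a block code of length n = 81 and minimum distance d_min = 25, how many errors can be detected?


Detection capability = d_min - 1 = 25 - 1 = 24

24 errors


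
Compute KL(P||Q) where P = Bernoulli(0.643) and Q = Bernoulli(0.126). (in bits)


KL = p*log2(p/q) + (1-p)*log2((1-p)/(1-q)) = 0.643*log2(0.643/0.126) + 0.357*log2(0.357/0.874) = 1.0508

1.0508 bits


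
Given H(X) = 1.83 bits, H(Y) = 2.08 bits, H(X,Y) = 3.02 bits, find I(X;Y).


I(X;Y) = H(X) + H(Y) - H(X,Y) = 1.83 + 2.08 - 3.02 = 0.89

0.89 bits


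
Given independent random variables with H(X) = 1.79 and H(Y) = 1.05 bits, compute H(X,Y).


For independent variables, H(X,Y) = H(X) + H(Y) = 1.79 + 1.05 = 2.84

2.84 bits


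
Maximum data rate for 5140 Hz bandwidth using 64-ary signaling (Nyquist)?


Rate = 2 * B * log2(M) = 2 * 5140 * 6.0 = 61680.0

61680.0 bps


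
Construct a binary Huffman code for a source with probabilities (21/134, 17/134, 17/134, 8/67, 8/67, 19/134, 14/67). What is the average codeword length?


Huffman construction (repeatedly merge the two least-probable nodes; each merge adds 1 bit to every symbol beneath it): 8/67 + 8/67 = 16/67; 17/134 + 17/134 = 17/67; 19/134 + 21/134 = 20/67; 14/67 + 16/67 = 30/67; 17/67 + 20/67 = 37/67; 30/67 + 37/67 = 1. Resulting codeword lengths (in the order the probabilities were given): (3, 3, 3, 3, 3, 3, 2). L_avg = sum(p_i * l_i) = 21/134*3 + 17/134*3 + 17/134*3 + 8/67*3 + 8/67*3 + 19/134*3 + 14/67*2 = 187/67 = 2.791

2.791 bits


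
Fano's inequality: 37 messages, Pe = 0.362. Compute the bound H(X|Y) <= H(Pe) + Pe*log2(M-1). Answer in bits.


H(Pe) = -Pe*log2(Pe) - (1-Pe)*log2(1-Pe) = -0.362*log2(0.362) - 0.638*log2(0.638) = 0.530670 + 0.413661 = 0.9443. Pe*log2(M-1) = 0.362*log2(36) = 1.871513. Bound = H(Pe) + Pe*log2(M-1) = 0.530670 + 0.413661 + 1.871513 = 2.8158

2.8158 bits


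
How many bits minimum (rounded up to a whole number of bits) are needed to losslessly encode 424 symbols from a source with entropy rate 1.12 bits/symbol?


Minimum bits >= n * H = 424 * 1.12 = 474.88, rounded up to a whole number of bits = 475

475 bits


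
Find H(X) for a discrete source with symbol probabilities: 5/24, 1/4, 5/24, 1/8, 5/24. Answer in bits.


H = -sum(p_i * log2(p_i)). Terms: -(5/24)*log2(5/24) = 0.471466; -(1/4)*log2(1/4) = 0.500000; -(5/24)*log2(5/24) = 0.471466; -(1/8)*log2(1/8) = 0.375000; -(5/24)*log2(5/24) = 0.471466. H = 0.471466 + 0.500000 + 0.471466 + 0.375000 + 0.471466 = 2.2894

2.2894 bits


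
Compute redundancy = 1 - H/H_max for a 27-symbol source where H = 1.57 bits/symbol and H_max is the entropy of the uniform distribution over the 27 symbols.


H_max = log2(K) = log2(27) = 4.7549 bits/symbol. Redundancy = 1 - H/H_max = 1 - 1.57/4.7549 = 1 - 0.3302 = 0.6698

0.6698


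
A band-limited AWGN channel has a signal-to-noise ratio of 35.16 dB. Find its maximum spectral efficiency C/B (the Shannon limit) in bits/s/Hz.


SNR_linear = 10^(35.16/10) = 3280.9529; C/B = log2(1 + SNR_linear) = log2(1 + 3280.9529) = 11.6803

11.6803 bits/s/Hz


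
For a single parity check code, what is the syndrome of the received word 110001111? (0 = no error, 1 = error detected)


Syndrome = XOR of all bits = 1 XOR 1 XOR 0 XOR 0 XOR 0 XOR 1 XOR 1 XOR 1 XOR 1 = 0

0


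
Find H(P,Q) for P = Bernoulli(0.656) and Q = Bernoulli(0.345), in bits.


H(P,Q) = -p*log2(q) - (1-p)*log2(1-q). -0.656*log2(0.345) = 1.007178; -0.344*log2(0.655) = 0.209989. H(P,Q) = 1.007178 + 0.209989 = 1.2172

1.2172 bits


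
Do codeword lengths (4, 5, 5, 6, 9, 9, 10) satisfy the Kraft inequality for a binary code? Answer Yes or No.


Kraft sum = sum(2^(-l_i)) = 0.1455, need <= 1. Result: satisfied (a binary prefix-free code with these lengths exists)

Yes


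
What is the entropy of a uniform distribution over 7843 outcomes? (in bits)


H = log2(n) = log2(7843) = 12.9372

12.9372 bits


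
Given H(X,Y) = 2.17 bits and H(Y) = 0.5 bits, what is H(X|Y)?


H(X|Y) = H(X,Y) - H(Y) = 2.17 - 0.5 = 1.67

1.67 bits


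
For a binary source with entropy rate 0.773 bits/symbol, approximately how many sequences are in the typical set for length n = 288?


log2|A_typical| = nH = 288 * 0.773 = 222.624, so |A_typical| ~ 2^222.624 = 1.039e+67

1.039e+67


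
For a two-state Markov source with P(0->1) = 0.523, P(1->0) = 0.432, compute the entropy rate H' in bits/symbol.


Stationary distribution: pi_0 = p10/(p01+p10) = 0.4524, pi_1 = 0.5476. Entropy rate H' = pi_0*H(p01) + pi_1*H(p10) = 0.4524*0.9985 + 0.5476*0.9866 = 0.992

0.992 bits/symbol


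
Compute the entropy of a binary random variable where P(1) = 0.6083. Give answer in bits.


H = -p*log2(p) - (1-p)*log2(1-p). -0.6083*log2(0.6083) = 0.436239; -0.3917*log2(0.3917) = 0.529649. H = 0.436239 + 0.529649 = 0.9659

0.9659 bits


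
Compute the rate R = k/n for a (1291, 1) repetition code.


Rate = k/n = 1/1291

1/1291


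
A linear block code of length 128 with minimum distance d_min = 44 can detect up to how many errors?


Detection capability = d_min - 1 = 44 - 1 = 43

43 errors


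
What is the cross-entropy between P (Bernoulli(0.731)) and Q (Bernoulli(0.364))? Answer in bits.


H(P,Q) = -p*log2(q) - (1-p)*log2(1-q). -0.731*log2(0.364) = 1.065790; -0.269*log2(0.636) = 0.175630. H(P,Q) = 1.065790 + 0.175630 = 1.2414

1.2414 bits


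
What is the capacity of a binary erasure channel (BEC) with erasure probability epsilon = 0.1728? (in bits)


C = 1 - epsilon = 1 - 0.1728 = 0.8272

0.8272 bits


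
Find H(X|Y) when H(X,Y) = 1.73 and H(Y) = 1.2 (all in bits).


H(X|Y) = H(X,Y) - H(Y) = 1.73 - 1.2 = 0.53

0.53 bits


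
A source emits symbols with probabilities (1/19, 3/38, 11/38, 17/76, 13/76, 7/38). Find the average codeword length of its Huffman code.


Huffman construction (repeatedly merge the two least-probable nodes; each merge adds 1 bit to every symbol beneath it): 1/19 + 3/38 = 5/38; 5/38 + 13/76 = 23/76; 7/38 + 17/76 = 31/76; 11/38 + 23/76 = 45/76; 31/76 + 45/76 = 1. Resulting codeword lengths (in the order the probabilities were given): (4, 4, 2, 2, 3, 2). L_avg = sum(p_i * l_i) = 1/19*4 + 3/38*4 + 11/38*2 + 17/76*2 + 13/76*3 + 7/38*2 = 185/76 = 2.4342

2.4342 bits


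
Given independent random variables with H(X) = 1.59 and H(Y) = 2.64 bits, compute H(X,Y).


For independent variables, H(X,Y) = H(X) + H(Y) = 1.59 + 2.64 = 4.23

4.23 bits


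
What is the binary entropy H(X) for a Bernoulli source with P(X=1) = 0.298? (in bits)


H = -p*log2(p) - (1-p)*log2(1-p). -0.298*log2(0.298) = 0.520491; -0.702*log2(0.702) = 0.358341. H = 0.520491 + 0.358341 = 0.8788

0.8788 bits


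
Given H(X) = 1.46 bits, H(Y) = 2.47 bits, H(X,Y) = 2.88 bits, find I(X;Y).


I(X;Y) = H(X) + H(Y) - H(X,Y) = 1.46 + 2.47 - 2.88 = 1.05

1.05 bits


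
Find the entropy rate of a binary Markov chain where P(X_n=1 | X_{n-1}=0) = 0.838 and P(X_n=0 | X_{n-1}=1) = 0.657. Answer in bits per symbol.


Stationary distribution: pi_0 = p10/(p01+p10) = 0.4395, pi_1 = 0.5605. Entropy rate H' = pi_0*H(p01) + pi_1*H(p10) = 0.4395*0.6391 + 0.5605*0.9277 = 0.8008

0.8008 bits/symbol


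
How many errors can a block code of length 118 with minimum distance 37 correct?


Correction capability = floor((d-1)/2) = floor((37-1)/2) = 18

18 errors


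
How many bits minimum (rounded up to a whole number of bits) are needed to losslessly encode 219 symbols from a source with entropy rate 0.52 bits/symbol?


Minimum bits >= n * H = 219 * 0.52 = 113.88, rounded up to a whole number of bits = 114

114 bits


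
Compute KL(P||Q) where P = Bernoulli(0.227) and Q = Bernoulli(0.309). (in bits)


KL = p*log2(p/q) + (1-p)*log2((1-p)/(1-q)) = 0.227*log2(0.227/0.309) + 0.773*log2(0.773/0.691) = 0.0241

0.0241 bits


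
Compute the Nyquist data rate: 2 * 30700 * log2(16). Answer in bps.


Rate = 2 * B * log2(M) = 2 * 30700 * 4.0 = 245600.0

245600.0 bps


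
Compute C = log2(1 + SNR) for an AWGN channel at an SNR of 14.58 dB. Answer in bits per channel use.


SNR_linear = 10^(14.58/10) = 28.7078; C = log2(1 + SNR_linear) = log2(1 + 28.7078) = 4.8928

4.8928 bits/channel use


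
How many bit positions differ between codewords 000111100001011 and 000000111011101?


Count differing positions: . . . ^ ^ ^ . ^ ^ . ^ . ^ ^ . = 8 differences

8


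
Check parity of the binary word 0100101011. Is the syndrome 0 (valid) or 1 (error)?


Syndrome = XOR of all bits = 0 XOR 1 XOR 0 XOR 0 XOR 1 XOR 0 XOR 1 XOR 0 XOR 1 XOR 1 = 1

1
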